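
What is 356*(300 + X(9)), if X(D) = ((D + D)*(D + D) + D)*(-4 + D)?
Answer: 699540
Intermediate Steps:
X(D) = (-4 + D)*(D + 4*D²) (X(D) = ((2*D)*(2*D) + D)*(-4 + D) = (4*D² + D)*(-4 + D) = (D + 4*D²)*(-4 + D) = (-4 + D)*(D + 4*D²))
356*(300 + X(9)) = 356*(300 + 9*(-4 - 15*9 + 4*9²)) = 356*(300 + 9*(-4 - 135 + 4*81)) = 356*(300 + 9*(-4 - 135 + 324)) = 356*(300 + 9*185) = 356*(300 + 1665) = 356*1965 = 699540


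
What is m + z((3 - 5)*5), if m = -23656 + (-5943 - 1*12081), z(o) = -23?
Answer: -41703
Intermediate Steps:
m = -41680 (m = -23656 + (-5943 - 12081) = -23656 - 18024 = -41680)
m + z((3 - 5)*5) = -41680 - 23 = -41703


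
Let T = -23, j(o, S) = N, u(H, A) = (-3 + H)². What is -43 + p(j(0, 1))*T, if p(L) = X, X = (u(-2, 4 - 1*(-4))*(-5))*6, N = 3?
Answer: 17207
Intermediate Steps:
j(o, S) = 3
X = -750 (X = ((-3 - 2)²*(-5))*6 = ((-5)²*(-5))*6 = (25*(-5))*6 = -125*6 = -750)
p(L) = -750
-43 + p(j(0, 1))*T = -43 - 750*(-23) = -43 + 17250 = 17207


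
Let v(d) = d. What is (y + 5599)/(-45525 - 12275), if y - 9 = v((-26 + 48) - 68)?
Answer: -2781/28900 ≈ -0.096228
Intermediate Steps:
y = -37 (y = 9 + ((-26 + 48) - 68) = 9 + (22 - 68) = 9 - 46 = -37)
(y + 5599)/(-45525 - 12275) = (-37 + 5599)/(-45525 - 12275) = 5562/(-57800) = 5562*(-1/57800) = -2781/28900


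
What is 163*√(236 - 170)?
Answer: 163*√66 ≈ 1324.2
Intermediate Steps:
163*√(236 - 170) = 163*√66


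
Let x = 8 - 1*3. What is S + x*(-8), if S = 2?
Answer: -38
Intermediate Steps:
x = 5 (x = 8 - 3 = 5)
S + x*(-8) = 2 + 5*(-8) = 2 - 40 = -38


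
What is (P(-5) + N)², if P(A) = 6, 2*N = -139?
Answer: 16129/4 ≈ 4032.3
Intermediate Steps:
N = -139/2 (N = (½)*(-139) = -139/2 ≈ -69.500)
(P(-5) + N)² = (6 - 139/2)² = (-127/2)² = 16129/4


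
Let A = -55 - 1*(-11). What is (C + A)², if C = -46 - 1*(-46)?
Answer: 1936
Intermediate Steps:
A = -44 (A = -55 + 11 = -44)
C = 0 (C = -46 + 46 = 0)
(C + A)² = (0 - 44)² = (-44)² = 1936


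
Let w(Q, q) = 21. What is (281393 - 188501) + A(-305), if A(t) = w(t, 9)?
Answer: 92913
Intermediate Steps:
A(t) = 21
(281393 - 188501) + A(-305) = (281393 - 188501) + 21 = 92892 + 21 = 92913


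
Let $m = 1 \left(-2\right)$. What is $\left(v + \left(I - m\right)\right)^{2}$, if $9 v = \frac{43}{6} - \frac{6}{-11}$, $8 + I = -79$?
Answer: $\frac{2498100361}{352836} \approx 7080.1$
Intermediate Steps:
$m = -2$
$I = -87$ ($I = -8 - 79 = -87$)
$v = \frac{509}{594}$ ($v = \frac{\frac{43}{6} - \frac{6}{-11}}{9} = \frac{43 \cdot \frac{1}{6} - - \frac{6}{11}}{9} = \frac{\frac{43}{6} + \frac{6}{11}}{9} = \frac{1}{9} \cdot \frac{509}{66} = \frac{509}{594} \approx 0.8569$)
$\left(v + \left(I - m\right)\right)^{2} = \left(\frac{509}{594} - 85\right)^{2} = \left(- \frac{49981}{594}\right)^{2} = \frac{2498100361}{352836}$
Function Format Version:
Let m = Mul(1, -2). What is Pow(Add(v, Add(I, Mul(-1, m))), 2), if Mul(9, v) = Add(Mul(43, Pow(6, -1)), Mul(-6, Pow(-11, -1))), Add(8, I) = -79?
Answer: Rational(2498100361, 352836) ≈ 7080.1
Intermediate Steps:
m = -2
I = -87 (I = Add(-8, -79) = -87)
v = Rational(509, 594) (v = Mul(Rational(1, 9), Add(Mul(43, Pow(6, -1)), Mul(-6, Pow(-11, -1)))) = Mul(Rational(1, 9), Add(Mul(43, Rational(1, 6)), Mul(-6, Rational(-1, 11)))) = Mul(Rational(1, 9), Add(Rational(43, 6), Rational(6, 11))) = Mul(Rational(1, 9), Rational(509, 66)) = Rational(509, 594) ≈ 0.85690)
Pow(Add(v, Add(I, Mul(-1, m))), 2) = Pow(Add(Rational(509, 594), Add(-87, Mul(-1, -2))), 2) = Pow(Add(Rational(509, 594), Add(-87, 2)), 2) = Pow(Add(Rational(509, 594), -85), 2) = Pow(Rational(-49981, 594), 2) = Rational(2498100361, 352836)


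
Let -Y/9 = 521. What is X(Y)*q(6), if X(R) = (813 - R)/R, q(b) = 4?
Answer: -7336/1563 ≈ -4.6935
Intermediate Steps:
Y = -4689 (Y = -9*521 = -4689)
X(R) = (813 - R)/R
X(Y)*q(6) = ((813 - 1*(-4689))/(-4689))*4 = -(813 + 4689)/4689*4 = -1/4689*5502*4 = -1834/1563*4 = -7336/1563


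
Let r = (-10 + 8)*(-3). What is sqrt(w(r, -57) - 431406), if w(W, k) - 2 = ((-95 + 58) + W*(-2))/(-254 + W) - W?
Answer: I*sqrt(6633357122)/124 ≈ 656.82*I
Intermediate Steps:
r = 6 (r = -2*(-3) = 6)
w(W, k) = 2 - W + (-37 - 2*W)/(-254 + W) (w(W, k) = 2 + (((-95 + 58) + W*(-2))/(-254 + W) - W) = 2 + ((-37 - 2*W)/(-254 + W) - W) = 2 + (-W + (-37 - 2*W)/(-254 + W)) = 2 - W + (-37 - 2*W)/(-254 + W))
sqrt(w(r, -57) - 431406) = sqrt((-545 - 1*6**2 + 254*6)/(-254 + 6) - 431406) = sqrt((-545 - 1*36 + 1524)/(-248) - 431406) = sqrt(-(-545 - 36 + 1524)/248 - 431406) = sqrt(-1/248*943 - 431406) = sqrt(-943/248 - 431406) = sqrt(-106989631/248) = I*sqrt(6633357122)/124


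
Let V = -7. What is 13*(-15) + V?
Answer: -202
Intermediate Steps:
13*(-15) + V = 13*(-15) - 7 = -195 - 7 = -202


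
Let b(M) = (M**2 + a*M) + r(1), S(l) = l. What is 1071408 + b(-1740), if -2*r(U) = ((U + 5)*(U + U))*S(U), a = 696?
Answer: 2887962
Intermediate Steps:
r(U) = -U**2*(5 + U) (r(U) = -(U + 5)*(U + U)*U/2 = -(5 + U)*(2*U)*U/2 = -2*U*(5 + U)*U/2 = -U**2*(5 + U))
b(M) = -6 + M**2 + 696*M (b(M) = (M**2 + 696*M) + 1**2*(-5 - 1*1) = (M**2 + 696*M) + 1*(-5 - 1) = (M**2 + 696*M) + 1*(-6) = (M**2 + 696*M) - 6 = -6 + M**2 + 696*M)
1071408 + b(-1740) = 1071408 + (-6 + (-1740)**2 + 696*(-1740)) = 1071408 + (-6 + 3027600 - 1211040) = 1071408 + 1816554 = 2887962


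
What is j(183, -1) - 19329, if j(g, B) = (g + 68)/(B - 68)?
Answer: -1333952/69 ≈ -19333.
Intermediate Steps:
j(g, B) = (68 + g)/(-68 + B)
j(183, -1) - 19329 = (68 + 183)/(-68 - 1) - 19329 = 251/(-69) - 19329 = -1/69*251 - 19329 = -251/69 - 19329 = -1333952/69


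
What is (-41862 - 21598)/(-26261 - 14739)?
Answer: 3173/2050 ≈ 1.5478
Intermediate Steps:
(-41862 - 21598)/(-26261 - 14739) = -63460/(-41000) = -63460*(-1/41000) = 3173/2050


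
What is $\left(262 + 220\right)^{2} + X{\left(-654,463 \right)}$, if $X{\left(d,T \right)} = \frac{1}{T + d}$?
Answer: $\frac{44373883}{191} \approx 2.3232 \cdot 10^{5}$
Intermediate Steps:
$\left(262 + 220\right)^{2} + X{\left(-654,463 \right)} = \left(262 + 220\right)^{2} + \frac{1}{463 - 654} = 482^{2} + \frac{1}{-191} = 232324 - \frac{1}{191} = \frac{44373883}{191}$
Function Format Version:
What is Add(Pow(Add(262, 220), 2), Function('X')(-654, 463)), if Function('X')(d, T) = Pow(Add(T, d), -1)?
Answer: Rational(44373883, 191) ≈ 2.3232e+5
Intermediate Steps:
Add(Pow(Add(262, 220), 2), Function('X')(-654, 463)) = Add(Pow(Add(262, 220), 2), Pow(Add(463, -654), -1)) = Add(Pow(482, 2), Pow(-191, -1)) = Add(232324, Rational(-1, 191)) = Rational(44373883, 191)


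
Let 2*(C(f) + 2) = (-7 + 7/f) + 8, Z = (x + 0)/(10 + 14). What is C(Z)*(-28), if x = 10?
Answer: -966/5 ≈ -193.20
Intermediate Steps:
Z = 5/12 (Z = (10 + 0)/(10 + 14) = 10/24 = 10*(1/24) = 5/12 ≈ 0.41667)
C(f) = -3/2 + 7/(2*f) (C(f) = -2 + ((-7 + 7/f) + 8)/2 = -2 + (1 + 7/f)/2 = -2 + (½ + 7/(2*f)) = -3/2 + 7/(2*f))
C(Z)*(-28) = ((7 - 3*5/12)/(2*(5/12)))*(-28) = ((½)*(12/5)*(7 - 5/4))*(-28) = ((½)*(12/5)*(23/4))*(-28) = (69/10)*(-28) = -966/5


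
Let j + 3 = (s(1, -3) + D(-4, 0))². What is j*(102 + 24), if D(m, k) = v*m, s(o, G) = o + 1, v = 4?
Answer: 24318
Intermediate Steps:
s(o, G) = 1 + o
D(m, k) = 4*m
j = 193 (j = -3 + ((1 + 1) + 4*(-4))² = -3 + (2 - 16)² = -3 + (-14)² = -3 + 196 = 193)
j*(102 + 24) = 193*(102 + 24) = 193*126 = 24318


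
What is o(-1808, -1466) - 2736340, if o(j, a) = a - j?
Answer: -2735998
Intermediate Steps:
o(-1808, -1466) - 2736340 = (-1466 - 1*(-1808)) - 2736340 = (-1466 + 1808) - 2736340 = 342 - 2736340 = -2735998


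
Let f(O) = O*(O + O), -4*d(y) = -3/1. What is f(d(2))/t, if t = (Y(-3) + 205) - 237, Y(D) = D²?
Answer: -9/184 ≈ -0.048913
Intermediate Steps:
d(y) = ¾ (d(y) = -(-3)/(4*1) = -(-3)/4 = -¼*(-3) = ¾)
t = -23 (t = ((-3)² + 205) - 237 = (9 + 205) - 237 = 214 - 237 = -23)
f(O) = 2*O² (f(O) = O*(2*O) = 2*O²)
f(d(2))/t = (2*(¾)²)/(-23) = (2*(9/16))*(-1/23) = (9/8)*(-1/23) = -9/184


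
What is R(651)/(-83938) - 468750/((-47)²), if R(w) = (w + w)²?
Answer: -21545321568/92709521 ≈ -232.40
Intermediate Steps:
R(w) = 4*w² (R(w) = (2*w)² = 4*w²)
R(651)/(-83938) - 468750/((-47)²) = (4*651²)/(-83938) - 468750/((-47)²) = (4*423801)*(-1/83938) - 468750/2209 = 1695204*(-1/83938) - 468750*1/2209 = -847602/41969 - 468750/2209 = -21545321568/92709521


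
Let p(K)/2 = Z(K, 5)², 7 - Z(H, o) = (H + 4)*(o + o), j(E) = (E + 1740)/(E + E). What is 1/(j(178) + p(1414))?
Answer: 178/71511119683 ≈ 2.4891e-9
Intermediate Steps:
j(E) = (1740 + E)/(2*E) (j(E) = (1740 + E)/((2*E)) = (1740 + E)*(1/(2*E)) = (1740 + E)/(2*E))
Z(H, o) = 7 - 2*o*(4 + H) (Z(H, o) = 7 - (H + 4)*(o + o) = 7 - (4 + H)*2*o = 7 - 2*o*(4 + H))
p(K) = 2*(-33 - 10*K)² (p(K) = 2*(7 - 8*5 - 2*K*5)² = 2*(7 - 40 - 10*K)² = 2*(-33 - 10*K)²)
1/(j(178) + p(1414)) = 1/((½)*(1740 + 178)/178 + 2*(33 + 10*1414)²) = 1/((½)*(1/178)*1918 + 2*(33 + 14140)²) = 1/(959/178 + 2*14173²) = 1/(959/178 + 2*200873929) = 1/(959/178 + 401747858) = 1/(71511119683/178) = 178/71511119683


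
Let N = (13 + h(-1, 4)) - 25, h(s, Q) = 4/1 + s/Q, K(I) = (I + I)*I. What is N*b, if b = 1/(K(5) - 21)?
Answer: -33/116 ≈ -0.28448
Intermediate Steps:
K(I) = 2*I² (K(I) = (2*I)*I = 2*I²)
h(s, Q) = 4 + s/Q (h(s, Q) = 4*1 + s/Q = 4 + s/Q)
N = -33/4 (N = (13 + (4 - 1/4)) - 25 = (13 + (4 - 1*¼)) - 25 = (13 + (4 - ¼)) - 25 = (13 + 15/4) - 25 = 67/4 - 25 = -33/4 ≈ -8.2500)
b = 1/29 (b = 1/(2*5² - 21) = 1/(2*25 - 21) = 1/(50 - 21) = 1/29 ≈ 0.034483)
N*b = -33/4*1/29 = -33/116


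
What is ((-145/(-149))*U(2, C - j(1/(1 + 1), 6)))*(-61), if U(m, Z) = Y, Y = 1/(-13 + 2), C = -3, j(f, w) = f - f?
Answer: 8845/1639 ≈ 5.3966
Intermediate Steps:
j(f, w) = 0
Y = -1/11 (Y = 1/(-11) = -1/11 ≈ -0.090909)
U(m, Z) = -1/11
((-145/(-149))*U(2, C - j(1/(1 + 1), 6)))*(-61) = (-145/(-149)*(-1/11))*(-61) = (-145*(-1/149)*(-1/11))*(-61) = ((145/149)*(-1/11))*(-61) = -145/1639*(-61) = 8845/1639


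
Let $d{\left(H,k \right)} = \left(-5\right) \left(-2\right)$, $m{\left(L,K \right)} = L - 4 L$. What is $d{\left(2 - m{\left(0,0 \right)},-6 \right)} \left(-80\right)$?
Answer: $-800$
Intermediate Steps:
$m{\left(L,K \right)} = - 3 L$
$d{\left(H,k \right)} = 10$
$d{\left(2 - m{\left(0,0 \right)},-6 \right)} \left(-80\right) = 10 \left(-80\right) = -800$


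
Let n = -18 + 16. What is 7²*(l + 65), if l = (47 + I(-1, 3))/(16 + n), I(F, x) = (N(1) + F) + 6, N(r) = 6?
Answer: 3388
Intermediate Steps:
n = -2
I(F, x) = 12 + F (I(F, x) = (6 + F) + 6 = 12 + F)
l = 29/7 (l = (47 + (12 - 1))/(16 - 2) = (47 + 11)/14 = 58*(1/14) = 29/7 ≈ 4.1429)
7²*(l + 65) = 7²*(29/7 + 65) = 49*(484/7) = 3388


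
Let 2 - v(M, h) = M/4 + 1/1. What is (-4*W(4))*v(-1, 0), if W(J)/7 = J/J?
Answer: -35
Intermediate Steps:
W(J) = 7 (W(J) = 7*(J/J) = 7*1 = 7)
v(M, h) = 1 - M/4 (v(M, h) = 2 - (M/4 + 1/1) = 2 - (M*(¼) + 1*1) = 2 - (M/4 + 1) = 2 - (1 + M/4) = 2 + (-1 - M/4) = 1 - M/4)
(-4*W(4))*v(-1, 0) = (-4*7)*(1 - ¼*(-1)) = -28*(1 + ¼) = -28*5/4 = -35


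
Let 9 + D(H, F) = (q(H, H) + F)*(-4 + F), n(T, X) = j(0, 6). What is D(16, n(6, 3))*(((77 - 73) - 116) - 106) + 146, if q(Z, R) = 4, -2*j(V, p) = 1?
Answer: 11083/2 ≈ 5541.5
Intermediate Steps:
j(V, p) = -½ (j(V, p) = -½*1 = -½)
n(T, X) = -½
D(H, F) = -9 + (-4 + F)*(4 + F) (D(H, F) = -9 + (4 + F)*(-4 + F) = -9 + (-4 + F)*(4 + F))
D(16, n(6, 3))*(((77 - 73) - 116) - 106) + 146 = (-25 + (-½)²)*(((77 - 73) - 116) - 106) + 146 = (-25 + ¼)*((4 - 116) - 106) + 146 = -99*(-112 - 106)/4 + 146 = -99/4*(-218) + 146 = 10791/2 + 146 = 11083/2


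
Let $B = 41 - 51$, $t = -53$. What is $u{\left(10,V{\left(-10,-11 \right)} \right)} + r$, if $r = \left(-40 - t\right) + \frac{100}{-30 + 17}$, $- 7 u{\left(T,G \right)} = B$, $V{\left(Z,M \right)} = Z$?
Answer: $\frac{613}{91} \approx 6.7363$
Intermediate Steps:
$B = -10$
$u{\left(T,G \right)} = \frac{10}{7}$ ($u{\left(T,G \right)} = \left(- \frac{1}{7}\right) \left(-10\right) = \frac{10}{7}$)
$r = \frac{69}{13}$ ($r = \left(-40 - -53\right) + \frac{100}{-30 + 17} = \left(-40 + 53\right) + \frac{100}{-13} = 13 + 100 \left(- \frac{1}{13}\right) = 13 - \frac{100}{13} = \frac{69}{13} \approx 5.3077$)
$u{\left(10,V{\left(-10,-11 \right)} \right)} + r = \frac{10}{7} + \frac{69}{13} = \frac{613}{91}$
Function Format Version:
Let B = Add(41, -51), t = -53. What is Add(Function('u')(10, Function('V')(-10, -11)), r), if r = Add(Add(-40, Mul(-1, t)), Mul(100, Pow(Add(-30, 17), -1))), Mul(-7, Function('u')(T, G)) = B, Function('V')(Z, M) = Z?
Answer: Rational(613, 91) ≈ 6.7363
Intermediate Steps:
B = -10
Function('u')(T, G) = Rational(10, 7) (Function('u')(T, G) = Mul(Rational(-1, 7), -10) = Rational(10, 7))
r = Rational(69, 13) (r = Add(Add(-40, Mul(-1, -53)), Mul(100, Pow(Add(-30, 17), -1))) = Add(Add(-40, 53), Mul(100, Pow(-13, -1))) = Add(13, Mul(100, Rational(-1, 13))) = Add(13, Rational(-100, 13)) = Rational(69, 13) ≈ 5.3077)
Add(Function('u')(10, Function('V')(-10, -11)), r) = Add(Rational(10, 7), Rational(69, 13)) = Rational(613, 91)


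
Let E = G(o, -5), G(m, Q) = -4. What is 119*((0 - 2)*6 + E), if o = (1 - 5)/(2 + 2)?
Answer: -1904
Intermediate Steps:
o = -1 (o = -4/4 = -4*1/4 = -1)
E = -4
119*((0 - 2)*6 + E) = 119*((0 - 2)*6 - 4) = 119*(-2*6 - 4) = 119*(-12 - 4) = 119*(-16) = -1904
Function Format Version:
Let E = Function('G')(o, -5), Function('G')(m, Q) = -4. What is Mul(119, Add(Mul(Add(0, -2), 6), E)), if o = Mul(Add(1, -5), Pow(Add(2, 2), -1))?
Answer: -1904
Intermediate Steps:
o = -1 (o = Mul(-4, Pow(4, -1)) = Mul(-4, Rational(1, 4)) = -1)
E = -4
Mul(119, Add(Mul(Add(0, -2), 6), E)) = Mul(119, Add(Mul(Add(0, -2), 6), -4)) = Mul(119, Add(Mul(-2, 6), -4)) = Mul(119, Add(-12, -4)) = Mul(119, -16) = -1904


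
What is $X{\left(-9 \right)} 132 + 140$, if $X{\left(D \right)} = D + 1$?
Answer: $-916$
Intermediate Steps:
$X{\left(D \right)} = 1 + D$
$X{\left(-9 \right)} 132 + 140 = \left(1 - 9\right) 132 + 140 = \left(-8\right) 132 + 140 = -1056 + 140 = -916$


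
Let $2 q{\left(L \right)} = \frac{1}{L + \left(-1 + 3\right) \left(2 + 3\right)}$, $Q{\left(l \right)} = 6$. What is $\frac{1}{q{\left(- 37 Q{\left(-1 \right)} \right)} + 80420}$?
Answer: $\frac{424}{34098079} \approx 1.2435 \cdot 10^{-5}$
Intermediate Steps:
$q{\left(L \right)} = \frac{1}{2 \left(10 + L\right)}$ ($q{\left(L \right)} = \frac{1}{2 \left(L + \left(-1 + 3\right) \left(2 + 3\right)\right)} = \frac{1}{2 \left(L + 2 \cdot 5\right)} = \frac{1}{2 \left(L + 10\right)} = \frac{1}{2 \left(10 + L\right)}$)
$\frac{1}{q{\left(- 37 Q{\left(-1 \right)} \right)} + 80420} = \frac{1}{\frac{1}{2 \left(10 - 222\right)} + 80420} = \frac{1}{\frac{1}{2 \left(-212\right)} + 80420} = \frac{1}{\frac{1}{2} \left(- \frac{1}{212}\right) + 80420} = \frac{1}{- \frac{1}{424} + 80420} = \frac{1}{\frac{34098079}{424}} = \frac{424}{34098079}$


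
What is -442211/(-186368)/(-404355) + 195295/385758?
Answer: 350405538904711/692149346703360 ≈ 0.50626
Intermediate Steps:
-442211/(-186368)/(-404355) + 195295/385758 = -442211*(-1/186368)*(-1/404355) + 195295*(1/385758) = (63173/26624)*(-1/404355) + 195295/385758 = -63173/10765547520 + 195295/385758 = 350405538904711/692149346703360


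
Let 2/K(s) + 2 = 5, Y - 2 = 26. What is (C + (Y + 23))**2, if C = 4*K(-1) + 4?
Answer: 29929/9 ≈ 3325.4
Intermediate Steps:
Y = 28 (Y = 2 + 26 = 28)
K(s) = 2/3 (K(s) = 2/(-2 + 5) = 2/3)
C = 20/3 (C = 4*(2/3) + 4 = 8/3 + 4 = 20/3 ≈ 6.6667)
(C + (Y + 23))**2 = (20/3 + (28 + 23))**2 = (20/3 + 51)**2 = (173/3)**2 = 29929/9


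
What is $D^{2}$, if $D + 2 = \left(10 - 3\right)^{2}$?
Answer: $2209$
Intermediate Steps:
$D = 47$ ($D = -2 + \left(10 - 3\right)^{2} = -2 + 7^{2} = -2 + 49 = 47$)
$D^{2} = 47^{2} = 2209$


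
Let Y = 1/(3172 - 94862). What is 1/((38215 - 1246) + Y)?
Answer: 91690/3389687609 ≈ 2.7050e-5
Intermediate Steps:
Y = -1/91690 (Y = 1/(-91690) = -1/91690 ≈ -1.0906e-5)
1/((38215 - 1246) + Y) = 1/((38215 - 1246) - 1/91690) = 1/(36969 - 1/91690) = 1/(3389687609/91690) = 91690/3389687609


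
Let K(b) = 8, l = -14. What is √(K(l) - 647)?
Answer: 3*I*√71 ≈ 25.278*I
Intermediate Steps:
√(K(l) - 647) = √(8 - 647) = √(-639) = 3*I*√71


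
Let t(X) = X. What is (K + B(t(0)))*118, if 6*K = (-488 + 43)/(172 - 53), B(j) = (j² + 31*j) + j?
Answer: -26255/357 ≈ -73.543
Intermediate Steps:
B(j) = j² + 32*j
K = -445/714 (K = ((-488 + 43)/(172 - 53))/6 = (-445/119)/6 = (-445*1/119)/6 = (⅙)*(-445/119) = -445/714 ≈ -0.62325)
(K + B(t(0)))*118 = (-445/714 + 0*(32 + 0))*118 = (-445/714 + 0*32)*118 = (-445/714 + 0)*118 = -445/714*118 = -26255/357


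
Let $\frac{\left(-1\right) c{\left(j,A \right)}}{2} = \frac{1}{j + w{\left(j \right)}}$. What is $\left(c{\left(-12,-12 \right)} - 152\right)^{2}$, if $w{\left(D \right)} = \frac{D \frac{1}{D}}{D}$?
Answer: $\frac{484704256}{21025} \approx 23054.0$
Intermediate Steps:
$w{\left(D \right)} = \frac{1}{D}$ ($w{\left(D \right)} = 1 \frac{1}{D} = \frac{1}{D}$)
$c{\left(j,A \right)} = - \frac{2}{j + \frac{1}{j}}$
$\left(c{\left(-12,-12 \right)} - 152\right)^{2} = \left(\left(-2\right) \left(-12\right) \frac{1}{1 + \left(-12\right)^{2}} - 152\right)^{2} = \left(\left(-2\right) \left(-12\right) \frac{1}{1 + 144} - 152\right)^{2} = \left(\left(-2\right) \left(-12\right) \frac{1}{145} - 152\right)^{2} = \left(\frac{24}{145} - 152\right)^{2} = \left(- \frac{22016}{145}\right)^{2} = \frac{484704256}{21025}$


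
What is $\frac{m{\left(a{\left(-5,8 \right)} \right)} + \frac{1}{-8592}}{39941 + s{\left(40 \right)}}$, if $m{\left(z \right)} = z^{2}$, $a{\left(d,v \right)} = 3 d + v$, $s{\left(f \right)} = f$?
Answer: $\frac{421007}{343516752} \approx 0.0012256$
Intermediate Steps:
$a{\left(d,v \right)} = v + 3 d$
$\frac{m{\left(a{\left(-5,8 \right)} \right)} + \frac{1}{-8592}}{39941 + s{\left(40 \right)}} = \frac{\left(8 + 3 \left(-5\right)\right)^{2} + \frac{1}{-8592}}{39941 + 40} = \frac{\left(8 - 15\right)^{2} - \frac{1}{8592}}{39981} = \left(\left(-7\right)^{2} - \frac{1}{8592}\right) \frac{1}{39981} = \left(49 - \frac{1}{8592}\right) \frac{1}{39981} = \frac{421007}{8592} \cdot \frac{1}{39981} = \frac{421007}{343516752}$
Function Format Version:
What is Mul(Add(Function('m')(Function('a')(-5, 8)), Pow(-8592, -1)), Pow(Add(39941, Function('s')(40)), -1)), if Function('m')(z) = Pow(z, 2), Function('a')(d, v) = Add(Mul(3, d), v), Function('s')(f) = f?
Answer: Rational(421007, 343516752) ≈ 0.0012256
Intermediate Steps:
Function('a')(d, v) = Add(v, Mul(3, d))
Mul(Add(Function('m')(Function('a')(-5, 8)), Pow(-8592, -1)), Pow(Add(39941, Function('s')(40)), -1)) = Mul(Add(Pow(Add(8, Mul(3, -5)), 2), Pow(-8592, -1)), Pow(Add(39941, 40), -1)) = Mul(Add(Pow(Add(8, -15), 2), Rational(-1, 8592)), Pow(39981, -1)) = Mul(Add(Pow(-7, 2), Rational(-1, 8592)), Rational(1, 39981)) = Mul(Add(49, Rational(-1, 8592)), Rational(1, 39981)) = Mul(Rational(421007, 8592), Rational(1, 39981)) = Rational(421007, 343516752)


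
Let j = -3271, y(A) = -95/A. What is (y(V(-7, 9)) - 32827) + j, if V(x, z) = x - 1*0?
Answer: -252591/7 ≈ -36084.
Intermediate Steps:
V(x, z) = x (V(x, z) = x + 0 = x)
(y(V(-7, 9)) - 32827) + j = (-95/(-7) - 32827) - 3271 = (-95*(-⅐) - 32827) - 3271 = (95/7 - 32827) - 3271 = -229694/7 - 3271 = -252591/7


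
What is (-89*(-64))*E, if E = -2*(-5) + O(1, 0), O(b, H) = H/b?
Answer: 56960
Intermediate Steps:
E = 10 (E = -2*(-5) + 0/1 = 10 + 0*1 = 10 + 0 = 10)
(-89*(-64))*E = -89*(-64)*10 = 5696*10 = 56960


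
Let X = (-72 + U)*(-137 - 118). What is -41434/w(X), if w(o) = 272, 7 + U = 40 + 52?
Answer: -20717/136 ≈ -152.33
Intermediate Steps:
U = 85 (U = -7 + (40 + 52) = -7 + 92 = 85)
X = -3315 (X = (-72 + 85)*(-137 - 118) = 13*(-255) = -3315)
-41434/w(X) = -41434/272 = -41434*1/272 = -20717/136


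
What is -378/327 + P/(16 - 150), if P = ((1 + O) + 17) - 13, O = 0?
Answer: -17429/14606 ≈ -1.1933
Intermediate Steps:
P = 5 (P = ((1 + 0) + 17) - 13 = (1 + 17) - 13 = 18 - 13 = 5)
-378/327 + P/(16 - 150) = -378/327 + 5/(16 - 150) = -378*1/327 + 5/(-134) = -126/109 + 5*(-1/134) = -126/109 - 5/134 = -17429/14606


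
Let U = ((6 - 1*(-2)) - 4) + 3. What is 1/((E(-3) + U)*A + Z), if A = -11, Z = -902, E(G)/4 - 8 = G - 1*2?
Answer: -1/1111 ≈ -0.00090009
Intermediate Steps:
E(G) = 24 + 4*G (E(G) = 32 + 4*(G - 1*2) = 32 + 4*(G - 2) = 32 + 4*(-2 + G) = 32 + (-8 + 4*G) = 24 + 4*G)
U = 7 (U = ((6 + 2) - 4) + 3 = (8 - 4) + 3 = 4 + 3 = 7)
1/((E(-3) + U)*A + Z) = 1/(((24 + 4*(-3)) + 7)*(-11) - 902) = 1/(((24 - 12) + 7)*(-11) - 902) = 1/((12 + 7)*(-11) - 902) = 1/(19*(-11) - 902) = 1/(-209 - 902) = 1/(-1111) = -1/1111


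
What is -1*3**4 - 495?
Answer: -576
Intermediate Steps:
-1*3**4 - 495 = -1*81 - 495 = -81 - 495 = -576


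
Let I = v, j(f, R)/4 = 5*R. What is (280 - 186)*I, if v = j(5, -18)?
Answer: -33840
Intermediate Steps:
j(f, R) = 20*R (j(f, R) = 4*(5*R) = 20*R)
v = -360 (v = 20*(-18) = -360)
I = -360
(280 - 186)*I = (280 - 186)*(-360) = 94*(-360) = -33840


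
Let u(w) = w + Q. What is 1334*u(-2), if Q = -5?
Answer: -9338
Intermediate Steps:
u(w) = -5 + w (u(w) = w - 5 = -5 + w)
1334*u(-2) = 1334*(-5 - 2) = 1334*(-7) = -9338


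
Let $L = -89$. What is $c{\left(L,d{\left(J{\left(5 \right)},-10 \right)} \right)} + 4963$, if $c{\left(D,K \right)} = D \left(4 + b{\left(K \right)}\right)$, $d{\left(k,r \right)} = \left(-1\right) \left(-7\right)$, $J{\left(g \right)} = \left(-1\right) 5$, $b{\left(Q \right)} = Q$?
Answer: $3984$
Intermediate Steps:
$J{\left(g \right)} = -5$
$d{\left(k,r \right)} = 7$
$c{\left(D,K \right)} = D \left(4 + K\right)$
$c{\left(L,d{\left(J{\left(5 \right)},-10 \right)} \right)} + 4963 = - 89 \left(4 + 7\right) + 4963 = \left(-89\right) 11 + 4963 = -979 + 4963 = 3984$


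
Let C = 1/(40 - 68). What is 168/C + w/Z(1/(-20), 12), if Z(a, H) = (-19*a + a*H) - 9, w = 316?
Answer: -820112/173 ≈ -4740.5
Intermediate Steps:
Z(a, H) = -9 - 19*a + H*a (Z(a, H) = (-19*a + H*a) - 9 = -9 - 19*a + H*a)
C = -1/28 (C = 1/(-28) = -1/28 ≈ -0.035714)
168/C + w/Z(1/(-20), 12) = 168/(-1/28) + 316/(-9 - 19/(-20) + 12/(-20)) = 168*(-28) + 316/(-9 - 19*(-1/20) + 12*(-1/20)) = -4704 + 316/(-9 + 19/20 - ⅗) = -4704 + 316/(-173/20) = -4704 + 316*(-20/173) = -4704 - 6320/173 = -820112/173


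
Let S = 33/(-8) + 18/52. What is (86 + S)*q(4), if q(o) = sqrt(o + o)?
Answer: 8551*sqrt(2)/52 ≈ 232.56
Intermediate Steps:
S = -393/104 (S = 33*(-1/8) + 18*(1/52) = -33/8 + 9/26 = -393/104 ≈ -3.7788)
q(o) = sqrt(2)*sqrt(o) (q(o) = sqrt(2*o) = sqrt(2)*sqrt(o))
(86 + S)*q(4) = (86 - 393/104)*(sqrt(2)*sqrt(4)) = 8551*(sqrt(2)*2)/104 = 8551*(2*sqrt(2))/104 = 8551*sqrt(2)/52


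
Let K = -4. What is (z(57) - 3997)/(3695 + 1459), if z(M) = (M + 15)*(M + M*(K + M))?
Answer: 217619/5154 ≈ 42.223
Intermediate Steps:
z(M) = (15 + M)*(M + M*(-4 + M)) (z(M) = (M + 15)*(M + M*(-4 + M)) = (15 + M)*(M + M*(-4 + M)))
(z(57) - 3997)/(3695 + 1459) = (57*(-45 + 57² + 12*57) - 3997)/(3695 + 1459) = (57*(-45 + 3249 + 684) - 3997)/5154 = (57*3888 - 3997)*(1/5154) = (221616 - 3997)*(1/5154) = 217619*(1/5154) = 217619/5154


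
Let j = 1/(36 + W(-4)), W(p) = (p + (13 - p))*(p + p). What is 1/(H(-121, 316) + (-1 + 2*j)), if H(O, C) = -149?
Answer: -34/5101 ≈ -0.0066654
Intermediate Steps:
W(p) = 26*p (W(p) = 13*(2*p) = 26*p)
j = -1/68 (j = 1/(36 + 26*(-4)) = 1/(36 - 104) = 1/(-68) = -1/68 ≈ -0.014706)
1/(H(-121, 316) + (-1 + 2*j)) = 1/(-149 + (-1 + 2*(-1/68))) = 1/(-149 + (-1 - 1/34)) = 1/(-149 - 35/34) = 1/(-5101/34) = -34/5101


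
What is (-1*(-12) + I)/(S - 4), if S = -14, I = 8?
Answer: -10/9 ≈ -1.1111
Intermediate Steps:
(-1*(-12) + I)/(S - 4) = (-1*(-12) + 8)/(-14 - 4) = (12 + 8)/(-18) = 20*(-1/18) = -10/9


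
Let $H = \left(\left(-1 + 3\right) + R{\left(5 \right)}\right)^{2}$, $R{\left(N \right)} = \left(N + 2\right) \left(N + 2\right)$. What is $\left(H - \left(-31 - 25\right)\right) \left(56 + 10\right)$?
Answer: $175362$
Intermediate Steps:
$R{\left(N \right)} = \left(2 + N\right)^{2}$ ($R{\left(N \right)} = \left(2 + N\right) \left(2 + N\right) = \left(2 + N\right)^{2}$)
$H = 2601$ ($H = \left(\left(-1 + 3\right) + \left(2 + 5\right)^{2}\right)^{2} = \left(2 + 7^{2}\right)^{2} = \left(2 + 49\right)^{2} = 51^{2} = 2601$)
$\left(H - \left(-31 - 25\right)\right) \left(56 + 10\right) = \left(2601 - \left(-31 - 25\right)\right) \left(56 + 10\right) = \left(2601 - -56\right) 66 = \left(2601 + 56\right) 66 = 2657 \cdot 66 = 175362$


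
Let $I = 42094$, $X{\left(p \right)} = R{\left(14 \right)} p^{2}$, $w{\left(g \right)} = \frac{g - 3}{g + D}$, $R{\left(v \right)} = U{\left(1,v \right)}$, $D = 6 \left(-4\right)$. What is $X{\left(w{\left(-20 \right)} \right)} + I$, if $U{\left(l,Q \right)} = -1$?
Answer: $\frac{81493455}{1936} \approx 42094.0$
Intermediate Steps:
$D = -24$
$R{\left(v \right)} = -1$
$w{\left(g \right)} = \frac{-3 + g}{-24 + g}$ ($w{\left(g \right)} = \frac{g - 3}{g - 24} = \frac{-3 + g}{-24 + g}$)
$X{\left(p \right)} = - p^{2}$
$X{\left(w{\left(-20 \right)} \right)} + I = - \left(\frac{-3 - 20}{-24 - 20}\right)^{2} + 42094 = - \left(\frac{1}{-44} \left(-23\right)\right)^{2} + 42094 = - \left(\left(- \frac{1}{44}\right) \left(-23\right)\right)^{2} + 42094 = - \left(\frac{23}{44}\right)^{2} + 42094 = \left(-1\right) \frac{529}{1936} + 42094 = - \frac{529}{1936} + 42094 = \frac{81493455}{1936}$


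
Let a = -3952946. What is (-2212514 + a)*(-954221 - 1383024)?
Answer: 14410190557700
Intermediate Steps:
(-2212514 + a)*(-954221 - 1383024) = (-2212514 - 3952946)*(-954221 - 1383024) = -6165460*(-2337245) = 14410190557700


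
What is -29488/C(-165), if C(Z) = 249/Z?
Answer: 1621840/83 ≈ 19540.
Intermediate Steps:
-29488/C(-165) = -29488/(249/(-165)) = -29488/(249*(-1/165)) = -29488/(-83/55) = -29488*(-55/83) = 1621840/83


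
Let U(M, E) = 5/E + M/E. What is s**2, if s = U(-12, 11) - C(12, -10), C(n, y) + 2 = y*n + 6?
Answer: 1610361/121 ≈ 13309.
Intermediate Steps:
C(n, y) = 4 + n*y (C(n, y) = -2 + (y*n + 6) = -2 + (n*y + 6) = -2 + (6 + n*y) = 4 + n*y)
s = 1269/11 (s = (5 - 12)/11 - (4 + 12*(-10)) = (1/11)*(-7) - (4 - 120) = -7/11 - 1*(-116) = -7/11 + 116 = 1269/11 ≈ 115.36)
s**2 = (1269/11)**2 = 1610361/121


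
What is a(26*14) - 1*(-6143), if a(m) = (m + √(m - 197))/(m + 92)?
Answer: 700393/114 + √167/456 ≈ 6143.8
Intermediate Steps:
a(m) = (m + √(-197 + m))/(92 + m)
a(26*14) - 1*(-6143) = (26*14 + √(-197 + 26*14))/(92 + 26*14) - 1*(-6143) = (364 + √(-197 + 364))/(92 + 364) + 6143 = (364 + √167)/456 + 6143 = (91/114 + √167/456) + 6143 = 700393/114 + √167/456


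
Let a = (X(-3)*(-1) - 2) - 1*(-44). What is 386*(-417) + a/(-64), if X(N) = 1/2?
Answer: -20603219/128 ≈ -1.6096e+5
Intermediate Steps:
X(N) = ½
a = 83/2 (a = ((½)*(-1) - 2) - 1*(-44) = (-½ - 2) + 44 = -5/2 + 44 = 83/2 ≈ 41.500)
386*(-417) + a/(-64) = 386*(-417) + (83/2)/(-64) = -160962 + (83/2)*(-1/64) = -160962 - 83/128 = -20603219/128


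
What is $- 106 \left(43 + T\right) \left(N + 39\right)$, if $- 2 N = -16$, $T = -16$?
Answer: $-134514$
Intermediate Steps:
$N = 8$ ($N = \left(- \frac{1}{2}\right) \left(-16\right) = 8$)
$- 106 \left(43 + T\right) \left(N + 39\right) = - 106 \left(43 - 16\right) \left(8 + 39\right) = - 106 \cdot 27 \cdot 47 = \left(-106\right) 1269 = -134514$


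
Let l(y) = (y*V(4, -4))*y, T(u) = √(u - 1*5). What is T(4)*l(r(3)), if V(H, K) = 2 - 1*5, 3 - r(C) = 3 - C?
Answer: -27*I ≈ -27.0*I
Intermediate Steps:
r(C) = C (r(C) = 3 - (3 - C) = 3 + (-3 + C) = C)
T(u) = √(-5 + u) (T(u) = √(u - 5) = √(-5 + u))
V(H, K) = -3 (V(H, K) = 2 - 5 = -3)
l(y) = -3*y² (l(y) = (y*(-3))*y = (-3*y)*y = -3*y²)
T(4)*l(r(3)) = √(-5 + 4)*(-3*3²) = √(-1)*(-3*9) = I*(-27) = -27*I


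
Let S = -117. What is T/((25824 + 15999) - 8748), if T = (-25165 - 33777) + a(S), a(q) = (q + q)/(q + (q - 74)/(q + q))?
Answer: -1602401398/899210025 ≈ -1.7820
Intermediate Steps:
a(q) = 2*q/(q + (-74 + q)/(2*q)) (a(q) = (2*q)/(q + (-74 + q)/((2*q))) = (2*q)/(q + (-74 + q)*(1/(2*q))) = (2*q)/(q + (-74 + q)/(2*q)) = 2*q/(q + (-74 + q)/(2*q)))
T = -1602401398/27187 (T = (-25165 - 33777) + 4*(-117)**2/(-74 - 117 + 2*(-117)**2) = -58942 + 4*13689/(-74 - 117 + 2*13689) = -58942 + 4*13689/(-74 - 117 + 27378) = -58942 + 4*13689/27187 = -58942 + 4*13689*(1/27187) = -58942 + 54756/27187 = -1602401398/27187 ≈ -58940.)
T/((25824 + 15999) - 8748) = -1602401398/(27187*((25824 + 15999) - 8748)) = -1602401398/(27187*(41823 - 8748)) = -1602401398/27187/33075 = -1602401398/27187*1/33075 = -1602401398/899210025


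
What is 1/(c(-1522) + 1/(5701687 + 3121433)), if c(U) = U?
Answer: -8823120/13428788639 ≈ -0.00065703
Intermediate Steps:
1/(c(-1522) + 1/(5701687 + 3121433)) = 1/(-1522 + 1/(5701687 + 3121433)) = 1/(-1522 + 1/8823120) = 1/(-13428788639/8823120) = -8823120/13428788639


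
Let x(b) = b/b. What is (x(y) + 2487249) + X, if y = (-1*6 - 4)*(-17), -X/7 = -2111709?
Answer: 17269213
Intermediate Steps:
X = 14781963 (X = -7*(-2111709) = 14781963)
y = 170 (y = (-6 - 4)*(-17) = -10*(-17) = 170)
x(b) = 1
(x(y) + 2487249) + X = (1 + 2487249) + 14781963 = 2487250 + 14781963 = 17269213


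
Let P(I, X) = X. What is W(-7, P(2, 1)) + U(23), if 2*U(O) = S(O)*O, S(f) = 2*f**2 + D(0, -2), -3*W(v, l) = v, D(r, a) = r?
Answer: 36508/3 ≈ 12169.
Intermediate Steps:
W(v, l) = -v/3
S(f) = 2*f**2 (S(f) = 2*f**2 + 0 = 2*f**2)
U(O) = O**3 (U(O) = ((2*O**2)*O)/2 = (2*O**3)/2 = O**3)
W(-7, P(2, 1)) + U(23) = -1/3*(-7) + 23**3 = 7/3 + 12167 = 36508/3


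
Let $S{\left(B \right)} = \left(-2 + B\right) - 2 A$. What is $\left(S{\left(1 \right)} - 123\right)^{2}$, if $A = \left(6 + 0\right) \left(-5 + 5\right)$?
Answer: $15376$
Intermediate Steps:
$A = 0$ ($A = 6 \cdot 0 = 0$)
$S{\left(B \right)} = -2 + B$ ($S{\left(B \right)} = \left(-2 + B\right) - 0 = \left(-2 + B\right) + 0 = -2 + B$)
$\left(S{\left(1 \right)} - 123\right)^{2} = \left(\left(-2 + 1\right) - 123\right)^{2} = \left(-1 - 123\right)^{2} = \left(-124\right)^{2} = 15376$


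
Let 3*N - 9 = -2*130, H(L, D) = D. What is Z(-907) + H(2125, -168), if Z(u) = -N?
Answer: -253/3 ≈ -84.333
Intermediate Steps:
N = -251/3 (N = 3 + (-2*130)/3 = 3 + (⅓)*(-260) = 3 - 260/3 = -251/3 ≈ -83.667)
Z(u) = 251/3 (Z(u) = -1*(-251/3) = 251/3)
Z(-907) + H(2125, -168) = 251/3 - 168 = -253/3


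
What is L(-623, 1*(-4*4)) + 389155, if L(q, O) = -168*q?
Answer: 493819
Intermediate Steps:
L(-623, 1*(-4*4)) + 389155 = -168*(-623) + 389155 = 104664 + 389155 = 493819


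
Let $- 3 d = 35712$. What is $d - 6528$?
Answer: $-18432$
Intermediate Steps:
$d = -11904$ ($d = \left(- \frac{1}{3}\right) 35712 = -11904$)
$d - 6528 = -11904 - 6528 = -18432$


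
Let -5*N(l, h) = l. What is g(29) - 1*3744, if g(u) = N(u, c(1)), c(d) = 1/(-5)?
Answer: -18749/5 ≈ -3749.8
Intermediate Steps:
c(d) = -⅕
N(l, h) = -l/5
g(u) = -u/5
g(29) - 1*3744 = -⅕*29 - 1*3744 = -29/5 - 3744 = -18749/5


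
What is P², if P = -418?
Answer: 174724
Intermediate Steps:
P² = (-418)² = 174724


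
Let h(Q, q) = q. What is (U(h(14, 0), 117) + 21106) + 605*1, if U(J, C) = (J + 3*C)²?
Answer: 144912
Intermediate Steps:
(U(h(14, 0), 117) + 21106) + 605*1 = ((0 + 3*117)² + 21106) + 605*1 = ((0 + 351)² + 21106) + 605 = (351² + 21106) + 605 = (123201 + 21106) + 605 = 144307 + 605 = 144912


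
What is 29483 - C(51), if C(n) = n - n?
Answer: 29483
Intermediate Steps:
C(n) = 0
29483 - C(51) = 29483 - 1*0 = 29483 + 0 = 29483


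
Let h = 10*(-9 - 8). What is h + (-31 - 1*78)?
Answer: -279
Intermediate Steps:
h = -170 (h = 10*(-17) = -170)
h + (-31 - 1*78) = -170 + (-31 - 1*78) = -170 + (-31 - 78) = -170 - 109 = -279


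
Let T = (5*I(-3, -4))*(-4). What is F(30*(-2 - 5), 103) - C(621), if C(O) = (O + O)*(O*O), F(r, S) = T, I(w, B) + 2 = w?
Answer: -478966022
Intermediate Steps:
I(w, B) = -2 + w
T = 100 (T = (5*(-2 - 3))*(-4) = (5*(-5))*(-4) = -25*(-4) = 100)
F(r, S) = 100
C(O) = 2*O³ (C(O) = (2*O)*O² = 2*O³)
F(30*(-2 - 5), 103) - C(621) = 100 - 2*621³ = 100 - 2*239483061 = 100 - 1*478966122 = 100 - 478966122 = -478966022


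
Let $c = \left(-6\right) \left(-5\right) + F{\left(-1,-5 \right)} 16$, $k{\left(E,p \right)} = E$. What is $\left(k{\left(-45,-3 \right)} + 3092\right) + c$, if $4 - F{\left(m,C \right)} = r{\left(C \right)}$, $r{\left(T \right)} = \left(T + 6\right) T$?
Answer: $3221$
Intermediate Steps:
$r{\left(T \right)} = T \left(6 + T\right)$ ($r{\left(T \right)} = \left(6 + T\right) T = T \left(6 + T\right)$)
$F{\left(m,C \right)} = 4 - C \left(6 + C\right)$
$c = 174$ ($c = \left(-6\right) \left(-5\right) + \left(4 - - 5 \left(6 - 5\right)\right) 16 = 30 + \left(4 - \left(-5\right) 1\right) 16 = 30 + \left(4 + 5\right) 16 = 30 + 9 \cdot 16 = 30 + 144 = 174$)
$\left(k{\left(-45,-3 \right)} + 3092\right) + c = \left(-45 + 3092\right) + 174 = 3047 + 174 = 3221$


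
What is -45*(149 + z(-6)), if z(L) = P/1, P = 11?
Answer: -7200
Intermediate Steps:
z(L) = 11 (z(L) = 11/1 = 11*1 = 11)
-45*(149 + z(-6)) = -45*(149 + 11) = -45*160 = -7200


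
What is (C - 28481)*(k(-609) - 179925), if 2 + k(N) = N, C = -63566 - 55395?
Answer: 26618588912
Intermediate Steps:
C = -118961
k(N) = -2 + N
(C - 28481)*(k(-609) - 179925) = (-118961 - 28481)*((-2 - 609) - 179925) = -147442*(-611 - 179925) = -147442*(-180536) = 26618588912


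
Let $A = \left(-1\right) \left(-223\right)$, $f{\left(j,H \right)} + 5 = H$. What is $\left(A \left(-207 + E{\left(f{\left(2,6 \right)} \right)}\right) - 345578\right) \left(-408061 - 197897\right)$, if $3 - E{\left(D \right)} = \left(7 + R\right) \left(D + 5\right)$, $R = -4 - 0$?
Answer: $239404310472$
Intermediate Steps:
$R = -4$ ($R = -4 + 0 = -4$)
$f{\left(j,H \right)} = -5 + H$
$A = 223$
$E{\left(D \right)} = -12 - 3 D$ ($E{\left(D \right)} = 3 - \left(7 - 4\right) \left(D + 5\right) = 3 - 3 \left(5 + D\right) = 3 - \left(15 + 3 D\right) = -12 - 3 D$)
$\left(A \left(-207 + E{\left(f{\left(2,6 \right)} \right)}\right) - 345578\right) \left(-408061 - 197897\right) = \left(223 \left(-207 - \left(12 + 3 \left(-5 + 6\right)\right)\right) - 345578\right) \left(-408061 - 197897\right) = \left(223 \left(-207 - 15\right) - 345578\right) \left(-605958\right) = \left(223 \left(-222\right) - 345578\right) \left(-605958\right) = \left(-49506 - 345578\right) \left(-605958\right) = \left(-395084\right) \left(-605958\right) = 239404310472$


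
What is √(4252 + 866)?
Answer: √5118 ≈ 71.540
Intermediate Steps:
√(4252 + 866) = √5118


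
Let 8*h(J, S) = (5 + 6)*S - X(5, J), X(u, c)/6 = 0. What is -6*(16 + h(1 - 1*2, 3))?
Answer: -483/4 ≈ -120.75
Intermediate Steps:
X(u, c) = 0 (X(u, c) = 6*0 = 0)
h(J, S) = 11*S/8 (h(J, S) = ((5 + 6)*S - 1*0)/8 = (11*S + 0)/8 = (11*S)/8 = 11*S/8)
-6*(16 + h(1 - 1*2, 3)) = -6*(16 + (11/8)*3) = -6*(16 + 33/8) = -6*161/8 = -483/4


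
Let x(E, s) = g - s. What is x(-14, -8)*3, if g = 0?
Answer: 24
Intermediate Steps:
x(E, s) = -s (x(E, s) = 0 - s = -s)
x(-14, -8)*3 = -1*(-8)*3 = 8*3 = 24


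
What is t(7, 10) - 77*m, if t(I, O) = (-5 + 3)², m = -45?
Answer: 3469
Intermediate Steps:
t(I, O) = 4 (t(I, O) = (-2)² = 4)
t(7, 10) - 77*m = 4 - 77*(-45) = 4 + 3465 = 3469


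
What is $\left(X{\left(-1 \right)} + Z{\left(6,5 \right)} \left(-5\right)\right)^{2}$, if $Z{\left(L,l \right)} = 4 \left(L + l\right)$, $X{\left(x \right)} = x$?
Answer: $48841$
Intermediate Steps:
$Z{\left(L,l \right)} = 4 L + 4 l$
$\left(X{\left(-1 \right)} + Z{\left(6,5 \right)} \left(-5\right)\right)^{2} = \left(-1 + \left(4 \cdot 6 + 4 \cdot 5\right) \left(-5\right)\right)^{2} = \left(-1 + \left(24 + 20\right) \left(-5\right)\right)^{2} = \left(-1 + 44 \left(-5\right)\right)^{2} = \left(-1 - 220\right)^{2} = \left(-221\right)^{2} = 48841$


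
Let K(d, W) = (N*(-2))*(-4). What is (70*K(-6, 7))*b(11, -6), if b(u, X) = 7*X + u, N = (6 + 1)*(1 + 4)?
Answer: -607600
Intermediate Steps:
N = 35 (N = 7*5 = 35)
K(d, W) = 280 (K(d, W) = (35*(-2))*(-4) = -70*(-4) = 280)
b(u, X) = u + 7*X
(70*K(-6, 7))*b(11, -6) = (70*280)*(11 + 7*(-6)) = 19600*(11 - 42) = 19600*(-31) = -607600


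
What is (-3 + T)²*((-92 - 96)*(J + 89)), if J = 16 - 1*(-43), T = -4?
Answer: -1363376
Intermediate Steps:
J = 59 (J = 16 + 43 = 59)
(-3 + T)²*((-92 - 96)*(J + 89)) = (-3 - 4)²*((-92 - 96)*(59 + 89)) = (-7)²*(-188*148) = 49*(-27824) = -1363376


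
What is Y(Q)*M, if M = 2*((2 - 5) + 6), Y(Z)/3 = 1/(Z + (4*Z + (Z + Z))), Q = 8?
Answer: 9/28 ≈ 0.32143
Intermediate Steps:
Y(Z) = 3/(7*Z) (Y(Z) = 3/(Z + (4*Z + (Z + Z))) = 3/(Z + (4*Z + 2*Z)) = 3/(Z + 6*Z) = 3/((7*Z)) = 3*(1/(7*Z)) = 3/(7*Z))
M = 6 (M = 2*(-3 + 6) = 2*3 = 6)
Y(Q)*M = ((3/7)/8)*6 = ((3/7)*(1/8))*6 = (3/56)*6 = 9/28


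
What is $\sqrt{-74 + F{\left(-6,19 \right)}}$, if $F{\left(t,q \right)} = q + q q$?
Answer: $3 \sqrt{34} \approx 17.493$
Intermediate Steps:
$F{\left(t,q \right)} = q + q^{2}$
$\sqrt{-74 + F{\left(-6,19 \right)}} = \sqrt{-74 + 19 \left(1 + 19\right)} = \sqrt{-74 + 19 \cdot 20} = \sqrt{-74 + 380} = \sqrt{306} = 3 \sqrt{34}$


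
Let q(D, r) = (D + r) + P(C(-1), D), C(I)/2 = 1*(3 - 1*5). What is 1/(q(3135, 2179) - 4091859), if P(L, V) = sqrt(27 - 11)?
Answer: -1/4086541 ≈ -2.4471e-7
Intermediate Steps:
C(I) = -4 (C(I) = 2*(1*(3 - 1*5)) = 2*(1*(3 - 5)) = 2*(1*(-2)) = 2*(-2) = -4)
P(L, V) = 4 (P(L, V) = sqrt(16) = 4)
q(D, r) = 4 + D + r (q(D, r) = (D + r) + 4 = 4 + D + r)
1/(q(3135, 2179) - 4091859) = 1/((4 + 3135 + 2179) - 4091859) = 1/(5318 - 4091859) = 1/(-4086541) = -1/4086541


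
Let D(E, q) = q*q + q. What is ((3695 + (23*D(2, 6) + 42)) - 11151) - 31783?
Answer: -38231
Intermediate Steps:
D(E, q) = q + q² (D(E, q) = q² + q = q + q²)
((3695 + (23*D(2, 6) + 42)) - 11151) - 31783 = ((3695 + (23*(6*(1 + 6)) + 42)) - 11151) - 31783 = ((3695 + (23*(6*7) + 42)) - 11151) - 31783 = ((3695 + (23*42 + 42)) - 11151) - 31783 = ((3695 + (966 + 42)) - 11151) - 31783 = ((3695 + 1008) - 11151) - 31783 = (4703 - 11151) - 31783 = -6448 - 31783 = -38231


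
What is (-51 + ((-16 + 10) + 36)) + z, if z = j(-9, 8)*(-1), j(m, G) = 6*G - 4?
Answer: -65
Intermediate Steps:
j(m, G) = -4 + 6*G
z = -44 (z = (-4 + 6*8)*(-1) = (-4 + 48)*(-1) = 44*(-1) = -44)
(-51 + ((-16 + 10) + 36)) + z = (-51 + ((-16 + 10) + 36)) - 44 = (-51 + (-6 + 36)) - 44 = (-51 + 30) - 44 = -21 - 44 = -65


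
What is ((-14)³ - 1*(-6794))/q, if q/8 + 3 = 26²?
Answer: 2025/2692 ≈ 0.75223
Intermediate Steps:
q = 5384 (q = -24 + 8*26² = -24 + 8*676 = -24 + 5408 = 5384)
((-14)³ - 1*(-6794))/q = ((-14)³ - 1*(-6794))/5384 = (-2744 + 6794)*(1/5384) = 4050*(1/5384) = 2025/2692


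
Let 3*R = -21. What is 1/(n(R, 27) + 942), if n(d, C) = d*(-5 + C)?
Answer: 1/788 ≈ 0.0012690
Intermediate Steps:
R = -7 (R = (⅓)*(-21) = -7)
1/(n(R, 27) + 942) = 1/(-7*(-5 + 27) + 942) = 1/(-7*22 + 942) = 1/(-154 + 942) = 1/788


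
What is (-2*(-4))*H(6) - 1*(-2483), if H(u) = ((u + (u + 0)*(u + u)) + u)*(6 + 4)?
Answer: 9203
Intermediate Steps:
H(u) = 20*u + 20*u² (H(u) = ((u + u*(2*u)) + u)*10 = ((u + 2*u²) + u)*10 = (2*u + 2*u²)*10 = 20*u + 20*u²)
(-2*(-4))*H(6) - 1*(-2483) = (-2*(-4))*(20*6*(1 + 6)) - 1*(-2483) = 8*(20*6*7) + 2483 = 8*840 + 2483 = 6720 + 2483 = 9203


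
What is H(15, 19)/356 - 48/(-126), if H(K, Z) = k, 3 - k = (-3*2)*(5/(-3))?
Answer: 2701/7476 ≈ 0.36129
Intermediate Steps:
k = -7 (k = 3 - (-3*2)*5/(-3) = 3 - (-6)*5*(-1/3) = 3 - (-6)*(-5)/3 = 3 - 1*10 = 3 - 10 = -7)
H(K, Z) = -7
H(15, 19)/356 - 48/(-126) = -7/356 - 48/(-126) = -7*1/356 - 48*(-1/126) = -7/356 + 8/21 = 2701/7476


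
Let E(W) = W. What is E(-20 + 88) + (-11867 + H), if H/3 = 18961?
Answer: 45084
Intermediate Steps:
H = 56883 (H = 3*18961 = 56883)
E(-20 + 88) + (-11867 + H) = (-20 + 88) + (-11867 + 56883) = 68 + 45016 = 45084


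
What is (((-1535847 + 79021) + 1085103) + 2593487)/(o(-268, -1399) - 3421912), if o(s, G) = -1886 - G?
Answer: -2221764/3422399 ≈ -0.64918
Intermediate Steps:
(((-1535847 + 79021) + 1085103) + 2593487)/(o(-268, -1399) - 3421912) = (((-1535847 + 79021) + 1085103) + 2593487)/((-1886 - 1*(-1399)) - 3421912) = ((-1456826 + 1085103) + 2593487)/((-1886 + 1399) - 3421912) = (-371723 + 2593487)/(-487 - 3421912) = 2221764/(-3422399) = 2221764*(-1/3422399) = -2221764/3422399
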